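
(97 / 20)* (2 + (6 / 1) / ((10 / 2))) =388 / 25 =15.52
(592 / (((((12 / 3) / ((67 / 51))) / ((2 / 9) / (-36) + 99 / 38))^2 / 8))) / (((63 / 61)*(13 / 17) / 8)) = 10374833152000000 / 296792260947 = 34956.55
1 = 1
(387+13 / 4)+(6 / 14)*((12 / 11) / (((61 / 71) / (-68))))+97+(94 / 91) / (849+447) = 17815150963 / 39567528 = 450.25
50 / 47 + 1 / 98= 4947 / 4606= 1.07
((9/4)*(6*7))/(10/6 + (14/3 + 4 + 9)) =567/116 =4.89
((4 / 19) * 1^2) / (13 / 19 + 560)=4 / 10653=0.00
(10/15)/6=1/9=0.11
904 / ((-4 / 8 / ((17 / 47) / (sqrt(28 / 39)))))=-15368*sqrt(273) / 329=-771.80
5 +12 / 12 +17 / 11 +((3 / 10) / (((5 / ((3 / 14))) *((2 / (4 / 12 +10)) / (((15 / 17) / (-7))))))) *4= 688321 / 91630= 7.51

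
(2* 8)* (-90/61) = -1440/61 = -23.61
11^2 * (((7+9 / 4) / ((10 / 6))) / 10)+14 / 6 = 41693 / 600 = 69.49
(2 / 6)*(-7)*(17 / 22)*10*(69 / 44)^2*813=-36048.43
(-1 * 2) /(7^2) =-2 /49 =-0.04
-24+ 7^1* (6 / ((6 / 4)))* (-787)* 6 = -132240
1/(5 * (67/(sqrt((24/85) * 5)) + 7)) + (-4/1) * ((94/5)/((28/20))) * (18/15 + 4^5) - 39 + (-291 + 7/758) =-110429275292239/1993384610 + 134 * sqrt(102)/375685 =-55397.87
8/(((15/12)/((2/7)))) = 64/35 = 1.83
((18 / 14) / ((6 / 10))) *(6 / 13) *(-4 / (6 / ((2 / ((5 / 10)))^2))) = -960 / 91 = -10.55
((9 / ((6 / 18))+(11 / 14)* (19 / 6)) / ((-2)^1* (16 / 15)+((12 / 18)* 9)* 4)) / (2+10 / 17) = 210545 / 404096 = 0.52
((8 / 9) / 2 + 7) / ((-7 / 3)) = -67 / 21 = -3.19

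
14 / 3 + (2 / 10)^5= 43753 / 9375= 4.67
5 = 5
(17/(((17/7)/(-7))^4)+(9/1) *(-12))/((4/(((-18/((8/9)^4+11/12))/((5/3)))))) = -1854444591918/993433165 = -1866.70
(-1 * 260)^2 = 67600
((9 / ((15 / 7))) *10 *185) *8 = 62160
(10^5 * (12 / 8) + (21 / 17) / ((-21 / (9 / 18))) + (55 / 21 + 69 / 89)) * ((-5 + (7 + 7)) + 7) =76256910616 / 31773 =2400053.84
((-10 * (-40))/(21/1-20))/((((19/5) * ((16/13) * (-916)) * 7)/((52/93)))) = -21125/2832501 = -0.01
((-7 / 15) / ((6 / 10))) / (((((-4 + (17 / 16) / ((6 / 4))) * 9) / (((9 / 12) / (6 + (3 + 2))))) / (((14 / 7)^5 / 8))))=0.01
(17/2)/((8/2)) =17/8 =2.12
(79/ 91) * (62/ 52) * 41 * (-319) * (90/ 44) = -131033745/ 4732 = -27690.99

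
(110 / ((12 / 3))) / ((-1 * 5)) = -11 / 2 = -5.50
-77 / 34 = -2.26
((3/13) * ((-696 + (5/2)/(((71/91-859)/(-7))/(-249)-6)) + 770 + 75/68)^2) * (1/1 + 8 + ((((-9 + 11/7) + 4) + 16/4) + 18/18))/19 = 759653182952776221231/1059762050342707712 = 716.81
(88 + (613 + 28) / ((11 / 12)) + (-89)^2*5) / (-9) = -148105 / 33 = -4488.03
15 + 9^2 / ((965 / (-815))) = -10308 / 193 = -53.41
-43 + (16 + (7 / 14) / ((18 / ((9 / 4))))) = -431 / 16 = -26.94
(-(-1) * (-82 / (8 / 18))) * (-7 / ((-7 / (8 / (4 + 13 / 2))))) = -984 / 7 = -140.57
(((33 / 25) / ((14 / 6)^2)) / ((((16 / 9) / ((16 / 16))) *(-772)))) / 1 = -2673 / 15131200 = -0.00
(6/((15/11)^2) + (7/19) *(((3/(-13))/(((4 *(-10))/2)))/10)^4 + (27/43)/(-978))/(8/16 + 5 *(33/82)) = 2414770400350536814669/1880448882686400000000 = 1.28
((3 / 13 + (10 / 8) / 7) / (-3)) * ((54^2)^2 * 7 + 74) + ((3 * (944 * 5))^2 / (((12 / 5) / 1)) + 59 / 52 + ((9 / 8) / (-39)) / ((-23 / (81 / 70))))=37886221371029 / 502320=75422482.42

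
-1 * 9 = -9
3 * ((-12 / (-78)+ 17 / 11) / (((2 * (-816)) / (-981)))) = 238383 / 77792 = 3.06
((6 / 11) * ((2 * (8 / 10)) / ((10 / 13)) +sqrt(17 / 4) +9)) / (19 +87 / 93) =31 * sqrt(17) / 2266 +8587 / 28325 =0.36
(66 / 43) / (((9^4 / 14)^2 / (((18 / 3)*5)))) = 43120 / 205667667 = 0.00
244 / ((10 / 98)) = 11956 / 5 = 2391.20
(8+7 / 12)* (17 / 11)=1751 / 132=13.27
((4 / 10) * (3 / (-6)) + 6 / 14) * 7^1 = 8 / 5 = 1.60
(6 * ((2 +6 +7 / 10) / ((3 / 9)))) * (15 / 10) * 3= 7047 / 10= 704.70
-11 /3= -3.67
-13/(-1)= 13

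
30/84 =5/14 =0.36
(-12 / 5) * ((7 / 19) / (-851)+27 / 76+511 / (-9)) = 6568579 / 48507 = 135.42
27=27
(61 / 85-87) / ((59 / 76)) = -557384 / 5015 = -111.14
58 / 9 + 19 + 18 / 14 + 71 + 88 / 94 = 292151 / 2961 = 98.67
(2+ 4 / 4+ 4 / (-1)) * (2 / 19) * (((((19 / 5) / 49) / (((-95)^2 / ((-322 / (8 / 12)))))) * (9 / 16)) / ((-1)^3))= -621 / 2527000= -0.00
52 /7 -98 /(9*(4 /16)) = -2276 /63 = -36.13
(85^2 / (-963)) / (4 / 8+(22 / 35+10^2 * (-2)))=505750 / 13405923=0.04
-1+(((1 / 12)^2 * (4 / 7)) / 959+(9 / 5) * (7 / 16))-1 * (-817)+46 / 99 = 43450812401 / 53166960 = 817.25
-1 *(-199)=199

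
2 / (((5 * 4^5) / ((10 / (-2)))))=-1 / 512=-0.00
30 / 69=10 / 23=0.43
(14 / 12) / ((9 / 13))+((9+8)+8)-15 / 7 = 9277 / 378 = 24.54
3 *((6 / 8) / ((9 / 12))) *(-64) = -192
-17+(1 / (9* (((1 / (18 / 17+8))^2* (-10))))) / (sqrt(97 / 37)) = -17 - 11858* sqrt(3589) / 1261485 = -17.56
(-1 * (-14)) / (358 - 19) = 14 / 339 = 0.04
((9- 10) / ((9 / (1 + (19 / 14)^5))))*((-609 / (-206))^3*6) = -661559112423 / 6853583744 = -96.53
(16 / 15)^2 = 1.14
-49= -49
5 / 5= 1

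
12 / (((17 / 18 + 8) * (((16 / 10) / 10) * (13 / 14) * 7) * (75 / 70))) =360 / 299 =1.20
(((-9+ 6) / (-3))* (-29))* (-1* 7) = 203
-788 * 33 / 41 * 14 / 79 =-364056 / 3239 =-112.40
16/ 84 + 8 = 172/ 21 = 8.19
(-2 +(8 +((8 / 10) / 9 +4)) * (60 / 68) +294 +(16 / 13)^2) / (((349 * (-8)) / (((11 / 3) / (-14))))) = 424105 / 14863212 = 0.03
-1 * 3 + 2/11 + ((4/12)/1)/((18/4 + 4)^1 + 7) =-2861/1023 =-2.80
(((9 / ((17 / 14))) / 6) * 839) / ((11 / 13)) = 229047 / 187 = 1224.85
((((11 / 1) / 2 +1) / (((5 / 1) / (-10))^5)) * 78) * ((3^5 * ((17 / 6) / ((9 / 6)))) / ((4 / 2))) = -3723408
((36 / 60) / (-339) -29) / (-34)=8193 / 9605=0.85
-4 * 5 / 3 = -6.67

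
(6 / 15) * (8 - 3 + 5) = 4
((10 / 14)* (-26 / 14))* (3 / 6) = -65 / 98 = -0.66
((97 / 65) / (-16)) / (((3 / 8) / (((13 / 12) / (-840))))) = 97 / 302400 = 0.00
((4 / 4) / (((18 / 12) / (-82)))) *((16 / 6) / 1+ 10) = -6232 / 9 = -692.44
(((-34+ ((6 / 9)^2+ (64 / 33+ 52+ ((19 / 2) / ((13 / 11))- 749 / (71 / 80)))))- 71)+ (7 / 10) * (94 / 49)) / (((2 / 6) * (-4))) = 5661946937 / 8528520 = 663.88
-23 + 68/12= -52/3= -17.33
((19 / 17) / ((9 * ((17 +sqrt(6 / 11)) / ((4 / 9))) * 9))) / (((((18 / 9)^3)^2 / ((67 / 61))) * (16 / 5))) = 3685 / 1901138688 - 335 * sqrt(66) / 32319357696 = 0.00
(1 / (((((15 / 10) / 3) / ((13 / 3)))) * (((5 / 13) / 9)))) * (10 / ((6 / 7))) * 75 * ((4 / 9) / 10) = 23660 / 3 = 7886.67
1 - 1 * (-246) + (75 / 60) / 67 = 66201 / 268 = 247.02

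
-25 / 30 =-5 / 6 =-0.83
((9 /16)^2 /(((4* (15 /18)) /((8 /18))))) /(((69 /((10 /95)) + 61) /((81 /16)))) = 2187 /7336960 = 0.00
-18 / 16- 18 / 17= -297 / 136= -2.18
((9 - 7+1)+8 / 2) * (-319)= -2233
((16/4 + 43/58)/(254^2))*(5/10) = 275/7483856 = 0.00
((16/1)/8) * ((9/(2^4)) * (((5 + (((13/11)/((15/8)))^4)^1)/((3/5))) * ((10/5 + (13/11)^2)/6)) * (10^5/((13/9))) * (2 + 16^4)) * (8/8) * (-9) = -468074919567798900/2093663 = -223567460268.34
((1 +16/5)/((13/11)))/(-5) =-231/325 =-0.71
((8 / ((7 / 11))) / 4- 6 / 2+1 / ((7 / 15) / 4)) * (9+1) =610 / 7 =87.14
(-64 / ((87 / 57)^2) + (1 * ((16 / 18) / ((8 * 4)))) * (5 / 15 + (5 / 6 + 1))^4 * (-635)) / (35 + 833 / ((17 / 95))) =-16330513859 / 184024794240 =-0.09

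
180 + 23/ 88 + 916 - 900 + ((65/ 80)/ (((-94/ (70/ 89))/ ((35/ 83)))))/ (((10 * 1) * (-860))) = 4125455245679/ 21020210816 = 196.26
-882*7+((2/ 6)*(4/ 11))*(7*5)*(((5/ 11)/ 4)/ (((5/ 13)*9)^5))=-16542294268199/ 2679348375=-6174.00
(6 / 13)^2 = 36 / 169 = 0.21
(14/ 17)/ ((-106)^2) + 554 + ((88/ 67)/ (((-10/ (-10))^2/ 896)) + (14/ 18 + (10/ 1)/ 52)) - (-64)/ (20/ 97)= 2042.21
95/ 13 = 7.31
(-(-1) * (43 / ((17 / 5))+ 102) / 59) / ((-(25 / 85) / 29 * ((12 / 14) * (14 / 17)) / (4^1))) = -960857 / 885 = -1085.71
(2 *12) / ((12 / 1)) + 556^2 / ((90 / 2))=309226 / 45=6871.69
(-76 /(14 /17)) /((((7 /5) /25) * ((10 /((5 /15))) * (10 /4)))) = -3230 /147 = -21.97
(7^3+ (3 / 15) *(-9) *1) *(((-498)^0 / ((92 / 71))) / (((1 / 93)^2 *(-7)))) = -523809387 / 1610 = -325347.45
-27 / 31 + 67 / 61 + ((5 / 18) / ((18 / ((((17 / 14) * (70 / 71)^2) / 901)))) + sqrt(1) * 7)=591537103967 / 81846311166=7.23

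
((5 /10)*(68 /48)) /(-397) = -17 /9528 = -0.00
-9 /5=-1.80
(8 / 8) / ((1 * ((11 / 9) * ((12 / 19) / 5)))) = 6.48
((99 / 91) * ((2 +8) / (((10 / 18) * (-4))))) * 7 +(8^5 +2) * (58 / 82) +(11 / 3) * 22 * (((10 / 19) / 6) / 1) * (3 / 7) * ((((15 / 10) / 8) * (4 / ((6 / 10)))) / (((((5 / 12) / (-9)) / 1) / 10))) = 3165295117 / 141778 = 22325.71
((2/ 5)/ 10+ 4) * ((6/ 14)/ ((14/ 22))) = 3333/ 1225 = 2.72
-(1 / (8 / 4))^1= -1 / 2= -0.50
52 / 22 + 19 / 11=45 / 11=4.09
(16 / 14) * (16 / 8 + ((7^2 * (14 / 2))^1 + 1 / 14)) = 19324 / 49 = 394.37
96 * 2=192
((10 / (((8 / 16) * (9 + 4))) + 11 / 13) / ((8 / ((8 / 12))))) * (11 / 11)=0.20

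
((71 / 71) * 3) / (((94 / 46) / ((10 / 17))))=690 / 799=0.86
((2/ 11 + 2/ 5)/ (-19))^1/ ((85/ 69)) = -2208/ 88825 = -0.02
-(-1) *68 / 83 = 68 / 83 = 0.82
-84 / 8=-21 / 2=-10.50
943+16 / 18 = 8495 / 9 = 943.89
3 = 3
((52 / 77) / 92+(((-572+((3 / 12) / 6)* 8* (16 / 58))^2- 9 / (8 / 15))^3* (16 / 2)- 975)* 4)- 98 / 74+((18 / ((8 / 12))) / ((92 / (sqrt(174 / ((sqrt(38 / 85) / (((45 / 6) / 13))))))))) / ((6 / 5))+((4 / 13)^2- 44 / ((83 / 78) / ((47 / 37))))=135* 17^(1 / 4)* 190^(3 / 4)* sqrt(377) / 90896+7139381287575350099969147445853529248309 / 6377061137267509664976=1119540981950579986.43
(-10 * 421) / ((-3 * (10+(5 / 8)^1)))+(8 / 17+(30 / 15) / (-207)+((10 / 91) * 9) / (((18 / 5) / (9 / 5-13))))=5922518 / 45747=129.46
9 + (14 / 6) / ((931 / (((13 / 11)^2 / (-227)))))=98633828 / 10959333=9.00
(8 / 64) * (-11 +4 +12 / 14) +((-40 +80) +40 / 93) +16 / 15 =353527 / 8680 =40.73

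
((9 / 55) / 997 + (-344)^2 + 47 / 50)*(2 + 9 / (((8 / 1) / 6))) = 454230427973 / 438680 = 1035448.23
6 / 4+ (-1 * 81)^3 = -1062879 / 2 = -531439.50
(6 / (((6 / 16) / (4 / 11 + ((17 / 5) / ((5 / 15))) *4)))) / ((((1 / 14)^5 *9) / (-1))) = -19482136576 / 495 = -39357851.67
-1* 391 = -391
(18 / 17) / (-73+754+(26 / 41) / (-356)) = 131364 / 84488725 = 0.00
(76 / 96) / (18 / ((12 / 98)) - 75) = 19 / 1728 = 0.01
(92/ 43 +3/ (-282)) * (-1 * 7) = -60235/ 4042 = -14.90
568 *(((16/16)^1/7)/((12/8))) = 1136/21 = 54.10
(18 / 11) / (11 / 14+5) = 28 / 99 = 0.28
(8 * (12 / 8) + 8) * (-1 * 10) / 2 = -100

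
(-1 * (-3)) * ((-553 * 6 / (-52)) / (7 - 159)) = -4977 / 3952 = -1.26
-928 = -928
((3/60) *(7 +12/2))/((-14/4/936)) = -6084/35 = -173.83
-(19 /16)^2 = -361 /256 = -1.41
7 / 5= 1.40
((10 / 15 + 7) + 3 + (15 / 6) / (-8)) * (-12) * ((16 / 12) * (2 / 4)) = -497 / 6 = -82.83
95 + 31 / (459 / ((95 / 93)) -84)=3300110 / 34707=95.08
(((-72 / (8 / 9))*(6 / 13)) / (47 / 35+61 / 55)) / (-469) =13365 / 411112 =0.03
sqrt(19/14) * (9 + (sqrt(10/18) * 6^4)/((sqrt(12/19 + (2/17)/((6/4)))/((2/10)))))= 9 * sqrt(266)/14 + 1026 * sqrt(153510)/1505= 277.59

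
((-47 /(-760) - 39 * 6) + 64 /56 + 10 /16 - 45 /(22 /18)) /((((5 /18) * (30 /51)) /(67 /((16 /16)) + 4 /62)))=-32513460993 /294500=-110402.24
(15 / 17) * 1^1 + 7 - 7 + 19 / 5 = 398 / 85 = 4.68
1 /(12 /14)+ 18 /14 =2.45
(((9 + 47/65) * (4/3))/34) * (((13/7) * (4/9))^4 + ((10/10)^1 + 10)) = 228271052368/52221065715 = 4.37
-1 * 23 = -23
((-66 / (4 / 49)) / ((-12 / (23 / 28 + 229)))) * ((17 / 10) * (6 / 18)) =561561 / 64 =8774.39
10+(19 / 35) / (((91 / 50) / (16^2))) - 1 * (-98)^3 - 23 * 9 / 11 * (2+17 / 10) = 65950495757 / 70070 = 941208.73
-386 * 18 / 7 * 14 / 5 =-13896 / 5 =-2779.20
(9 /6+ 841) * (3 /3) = 1685 /2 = 842.50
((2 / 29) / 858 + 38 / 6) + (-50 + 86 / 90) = -7970519 / 186615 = -42.71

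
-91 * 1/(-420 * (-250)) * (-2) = 13/7500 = 0.00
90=90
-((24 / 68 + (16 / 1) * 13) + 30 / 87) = -208.70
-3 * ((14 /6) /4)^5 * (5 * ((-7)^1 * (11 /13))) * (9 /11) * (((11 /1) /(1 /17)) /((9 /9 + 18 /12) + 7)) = 96.65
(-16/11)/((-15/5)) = 16/33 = 0.48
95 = 95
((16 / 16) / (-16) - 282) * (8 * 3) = -13539 / 2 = -6769.50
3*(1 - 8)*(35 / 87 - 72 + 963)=-18719.45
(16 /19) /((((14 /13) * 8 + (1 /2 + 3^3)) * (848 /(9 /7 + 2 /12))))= 793 /19857033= 0.00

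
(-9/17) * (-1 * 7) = 63/17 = 3.71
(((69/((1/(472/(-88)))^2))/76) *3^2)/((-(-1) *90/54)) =6485103/45980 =141.04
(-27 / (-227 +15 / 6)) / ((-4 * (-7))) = 27 / 6286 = 0.00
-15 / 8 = -1.88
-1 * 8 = -8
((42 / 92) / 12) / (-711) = -7 / 130824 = -0.00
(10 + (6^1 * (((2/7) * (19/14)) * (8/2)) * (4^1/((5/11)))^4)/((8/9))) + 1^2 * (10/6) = 5769391619/91875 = 62796.10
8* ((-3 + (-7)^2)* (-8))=-2944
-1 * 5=-5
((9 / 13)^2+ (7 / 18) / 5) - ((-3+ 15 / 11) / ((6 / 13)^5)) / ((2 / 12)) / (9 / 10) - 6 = 1552321099 / 3011580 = 515.45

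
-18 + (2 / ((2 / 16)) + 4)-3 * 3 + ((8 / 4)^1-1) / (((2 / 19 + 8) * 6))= -6449 / 924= -6.98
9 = 9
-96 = -96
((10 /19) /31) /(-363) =-10 /213807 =-0.00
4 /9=0.44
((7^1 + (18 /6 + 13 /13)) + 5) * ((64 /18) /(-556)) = -128 /1251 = -0.10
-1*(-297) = 297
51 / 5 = 10.20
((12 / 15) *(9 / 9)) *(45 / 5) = 36 / 5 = 7.20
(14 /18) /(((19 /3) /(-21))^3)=-194481 /6859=-28.35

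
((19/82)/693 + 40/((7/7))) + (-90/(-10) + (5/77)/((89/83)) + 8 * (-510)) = -20386530973/5057514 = -4030.94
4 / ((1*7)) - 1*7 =-6.43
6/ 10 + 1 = 8/ 5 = 1.60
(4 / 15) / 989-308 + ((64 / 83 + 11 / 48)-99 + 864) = 3007671099 / 6566960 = 458.00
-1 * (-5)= 5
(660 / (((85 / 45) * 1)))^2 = 35283600 / 289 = 122088.58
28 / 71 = 0.39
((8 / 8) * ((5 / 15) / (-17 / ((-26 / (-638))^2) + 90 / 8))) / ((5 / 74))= -50024 / 103682145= -0.00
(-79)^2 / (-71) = -6241 / 71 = -87.90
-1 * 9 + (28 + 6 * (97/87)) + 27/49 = 37288/1421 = 26.24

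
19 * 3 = 57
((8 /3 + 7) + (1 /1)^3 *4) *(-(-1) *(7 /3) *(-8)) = -2296 /9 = -255.11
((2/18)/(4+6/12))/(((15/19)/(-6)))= -76/405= -0.19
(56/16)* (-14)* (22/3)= -1078/3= -359.33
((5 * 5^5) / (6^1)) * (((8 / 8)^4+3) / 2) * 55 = 859375 / 3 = 286458.33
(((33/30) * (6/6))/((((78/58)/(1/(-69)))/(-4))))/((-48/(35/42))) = -319/387504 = -0.00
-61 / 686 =-0.09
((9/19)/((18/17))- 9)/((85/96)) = -3120/323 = -9.66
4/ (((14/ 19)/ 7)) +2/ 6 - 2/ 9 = 343/ 9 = 38.11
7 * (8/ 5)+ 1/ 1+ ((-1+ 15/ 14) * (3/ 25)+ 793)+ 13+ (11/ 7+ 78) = 44889/ 50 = 897.78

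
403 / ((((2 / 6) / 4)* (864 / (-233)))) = -93899 / 72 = -1304.15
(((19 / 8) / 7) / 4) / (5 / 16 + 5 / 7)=19 / 230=0.08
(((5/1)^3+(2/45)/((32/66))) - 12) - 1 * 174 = -60.91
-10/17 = -0.59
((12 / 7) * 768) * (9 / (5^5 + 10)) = 27648 / 7315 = 3.78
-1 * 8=-8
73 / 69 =1.06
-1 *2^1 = -2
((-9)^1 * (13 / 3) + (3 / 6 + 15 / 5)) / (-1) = 71 / 2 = 35.50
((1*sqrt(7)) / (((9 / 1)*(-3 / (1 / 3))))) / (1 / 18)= -2*sqrt(7) / 9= -0.59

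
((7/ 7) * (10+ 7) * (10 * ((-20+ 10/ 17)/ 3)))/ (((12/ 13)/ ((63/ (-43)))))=75075/ 43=1745.93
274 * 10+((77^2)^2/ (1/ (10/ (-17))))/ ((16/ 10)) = -878639705/ 68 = -12921172.13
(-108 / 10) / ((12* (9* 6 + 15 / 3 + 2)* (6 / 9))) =-27 / 1220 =-0.02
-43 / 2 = -21.50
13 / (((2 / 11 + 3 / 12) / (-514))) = -294008 / 19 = -15474.11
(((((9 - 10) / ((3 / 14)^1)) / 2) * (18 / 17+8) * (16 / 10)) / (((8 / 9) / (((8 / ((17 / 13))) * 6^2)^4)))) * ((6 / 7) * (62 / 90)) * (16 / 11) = -2728871389820878848 / 35496425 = -76877358489.51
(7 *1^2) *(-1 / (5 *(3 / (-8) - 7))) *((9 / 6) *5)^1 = 84 / 59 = 1.42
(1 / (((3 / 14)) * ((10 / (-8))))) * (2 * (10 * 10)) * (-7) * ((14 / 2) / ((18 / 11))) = 603680 / 27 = 22358.52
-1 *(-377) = 377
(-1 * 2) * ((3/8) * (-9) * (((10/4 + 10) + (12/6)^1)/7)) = 783/56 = 13.98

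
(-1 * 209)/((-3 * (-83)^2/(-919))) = -192071/20667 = -9.29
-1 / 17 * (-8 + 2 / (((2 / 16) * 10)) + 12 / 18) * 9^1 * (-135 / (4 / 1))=-3483 / 34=-102.44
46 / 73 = 0.63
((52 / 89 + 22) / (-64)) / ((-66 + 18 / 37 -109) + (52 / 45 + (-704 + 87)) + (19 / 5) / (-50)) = 0.00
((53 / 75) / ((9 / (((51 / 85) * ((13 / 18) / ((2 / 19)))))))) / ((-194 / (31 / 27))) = -405821 / 212139000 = -0.00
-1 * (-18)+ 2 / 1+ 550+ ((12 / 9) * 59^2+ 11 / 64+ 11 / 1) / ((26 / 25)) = 25177465 / 4992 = 5043.56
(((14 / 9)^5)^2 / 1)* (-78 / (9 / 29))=-218098009851904 / 10460353203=-20849.97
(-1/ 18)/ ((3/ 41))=-41/ 54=-0.76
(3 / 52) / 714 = 1 / 12376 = 0.00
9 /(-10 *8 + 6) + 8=7.88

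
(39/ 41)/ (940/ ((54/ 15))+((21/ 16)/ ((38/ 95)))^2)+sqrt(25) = 514012549/ 102730625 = 5.00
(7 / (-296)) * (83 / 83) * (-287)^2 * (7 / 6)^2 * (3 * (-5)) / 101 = 141262835 / 358752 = 393.76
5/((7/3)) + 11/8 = 197/56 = 3.52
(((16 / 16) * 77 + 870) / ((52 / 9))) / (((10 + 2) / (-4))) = -2841 / 52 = -54.63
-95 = -95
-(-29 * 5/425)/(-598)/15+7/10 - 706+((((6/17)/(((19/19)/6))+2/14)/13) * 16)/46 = -1881984649/2668575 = -705.24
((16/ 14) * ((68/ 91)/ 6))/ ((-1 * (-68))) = 4/ 1911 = 0.00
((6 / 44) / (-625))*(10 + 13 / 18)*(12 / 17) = -193 / 116875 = -0.00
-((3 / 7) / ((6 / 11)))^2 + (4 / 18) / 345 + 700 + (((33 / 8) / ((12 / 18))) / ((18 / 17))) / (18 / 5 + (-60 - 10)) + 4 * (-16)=1026883986377 / 1616388480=635.30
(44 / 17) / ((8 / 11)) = 121 / 34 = 3.56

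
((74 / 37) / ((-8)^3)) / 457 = -1 / 116992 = -0.00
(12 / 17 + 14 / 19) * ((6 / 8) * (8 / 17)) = 2796 / 5491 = 0.51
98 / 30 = 49 / 15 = 3.27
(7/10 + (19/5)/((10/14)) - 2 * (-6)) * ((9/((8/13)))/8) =105417/3200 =32.94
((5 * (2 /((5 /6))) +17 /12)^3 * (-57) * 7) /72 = -555046373 /41472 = -13383.64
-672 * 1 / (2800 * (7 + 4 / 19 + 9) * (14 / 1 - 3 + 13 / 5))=-57 / 52360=-0.00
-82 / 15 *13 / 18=-533 / 135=-3.95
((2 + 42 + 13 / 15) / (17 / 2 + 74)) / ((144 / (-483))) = -108353 / 59400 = -1.82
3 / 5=0.60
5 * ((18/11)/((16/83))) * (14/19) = 26145/836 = 31.27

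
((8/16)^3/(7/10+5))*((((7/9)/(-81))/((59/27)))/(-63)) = 5/3268836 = 0.00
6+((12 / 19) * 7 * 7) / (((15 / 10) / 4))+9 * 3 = 2195 / 19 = 115.53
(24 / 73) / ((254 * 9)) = 4 / 27813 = 0.00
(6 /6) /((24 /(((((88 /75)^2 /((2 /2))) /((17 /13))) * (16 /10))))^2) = 0.00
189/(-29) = -189/29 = -6.52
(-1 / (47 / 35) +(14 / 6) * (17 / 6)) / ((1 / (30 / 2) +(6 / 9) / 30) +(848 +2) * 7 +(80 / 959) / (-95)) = 452154115 / 458602021916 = 0.00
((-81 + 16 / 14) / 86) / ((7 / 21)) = -39 / 14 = -2.79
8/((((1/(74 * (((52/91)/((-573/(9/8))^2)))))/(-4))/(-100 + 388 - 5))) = -376956/255367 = -1.48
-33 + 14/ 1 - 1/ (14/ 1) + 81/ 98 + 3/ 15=-4421/ 245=-18.04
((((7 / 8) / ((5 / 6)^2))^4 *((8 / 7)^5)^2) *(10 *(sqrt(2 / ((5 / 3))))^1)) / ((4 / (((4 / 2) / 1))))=440301256704 *sqrt(30) / 45956640625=52.48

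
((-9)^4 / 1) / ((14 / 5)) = 32805 / 14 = 2343.21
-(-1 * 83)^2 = -6889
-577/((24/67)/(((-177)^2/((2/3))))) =-1211147811/16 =-75696738.19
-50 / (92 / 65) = -1625 / 46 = -35.33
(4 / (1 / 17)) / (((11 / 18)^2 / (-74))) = -1630368 / 121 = -13474.12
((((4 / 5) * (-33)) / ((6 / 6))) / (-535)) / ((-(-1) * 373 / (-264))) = -34848 / 997775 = -0.03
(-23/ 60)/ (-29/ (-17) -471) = 391/ 478680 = 0.00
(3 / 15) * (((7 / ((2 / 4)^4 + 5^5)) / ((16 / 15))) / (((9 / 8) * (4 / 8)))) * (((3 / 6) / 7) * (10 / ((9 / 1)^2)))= 80 / 12150243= 0.00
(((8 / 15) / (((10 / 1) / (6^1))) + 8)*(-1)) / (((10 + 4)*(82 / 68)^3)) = -4087616 / 12061175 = -0.34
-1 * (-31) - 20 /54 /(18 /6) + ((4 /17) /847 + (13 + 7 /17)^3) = 823561846111 /337066191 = 2443.32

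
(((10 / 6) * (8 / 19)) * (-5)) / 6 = -100 / 171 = -0.58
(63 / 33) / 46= 21 / 506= 0.04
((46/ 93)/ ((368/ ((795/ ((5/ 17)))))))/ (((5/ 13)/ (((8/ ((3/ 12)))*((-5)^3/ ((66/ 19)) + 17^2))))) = 391190774/ 5115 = 76479.13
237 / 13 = 18.23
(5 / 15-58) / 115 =-173 / 345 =-0.50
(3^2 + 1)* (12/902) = 60/451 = 0.13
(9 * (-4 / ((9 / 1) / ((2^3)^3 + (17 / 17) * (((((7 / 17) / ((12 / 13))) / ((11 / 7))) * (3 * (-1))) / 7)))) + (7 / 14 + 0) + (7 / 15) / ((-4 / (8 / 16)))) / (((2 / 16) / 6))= -91872578 / 935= -98259.44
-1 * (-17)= 17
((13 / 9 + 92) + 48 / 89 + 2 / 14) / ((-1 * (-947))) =527768 / 5309829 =0.10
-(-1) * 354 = 354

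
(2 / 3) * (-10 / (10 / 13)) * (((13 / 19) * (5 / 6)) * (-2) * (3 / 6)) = 845 / 171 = 4.94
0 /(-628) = 0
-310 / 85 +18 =244 / 17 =14.35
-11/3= -3.67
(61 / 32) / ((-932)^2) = 61 / 27795968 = 0.00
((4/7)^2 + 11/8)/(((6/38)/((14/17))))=12673/1428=8.87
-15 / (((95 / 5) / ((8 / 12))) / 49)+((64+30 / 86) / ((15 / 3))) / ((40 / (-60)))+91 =375051 / 8170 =45.91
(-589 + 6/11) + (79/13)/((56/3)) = -4709737/8008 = -588.13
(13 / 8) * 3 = 4.88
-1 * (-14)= 14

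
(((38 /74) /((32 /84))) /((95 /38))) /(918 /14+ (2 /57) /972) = 38685843 /4704633250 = 0.01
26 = 26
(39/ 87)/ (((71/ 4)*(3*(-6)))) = -26/ 18531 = -0.00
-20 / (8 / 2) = -5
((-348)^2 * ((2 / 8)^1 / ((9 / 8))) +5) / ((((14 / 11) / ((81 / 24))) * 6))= 2664783 / 224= 11896.35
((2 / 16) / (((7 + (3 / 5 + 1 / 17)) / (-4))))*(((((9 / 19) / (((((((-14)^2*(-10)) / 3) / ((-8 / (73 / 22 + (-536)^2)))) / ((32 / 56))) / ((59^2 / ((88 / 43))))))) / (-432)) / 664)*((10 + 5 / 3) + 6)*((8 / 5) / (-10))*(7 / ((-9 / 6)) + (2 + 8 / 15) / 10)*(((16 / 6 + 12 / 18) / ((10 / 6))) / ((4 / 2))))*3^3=44640110773 / 29675825911475800000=0.00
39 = 39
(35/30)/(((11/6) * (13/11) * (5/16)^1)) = 112/65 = 1.72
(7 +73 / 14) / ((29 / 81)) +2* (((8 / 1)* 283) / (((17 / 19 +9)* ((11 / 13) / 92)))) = 10450929575 / 209902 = 49789.57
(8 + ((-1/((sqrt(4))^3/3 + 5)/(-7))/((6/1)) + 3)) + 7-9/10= 13768/805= 17.10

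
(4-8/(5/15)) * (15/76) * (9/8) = -675/152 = -4.44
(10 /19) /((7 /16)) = 160 /133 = 1.20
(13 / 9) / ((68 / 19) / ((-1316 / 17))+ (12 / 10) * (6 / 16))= 125020 / 34947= 3.58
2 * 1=2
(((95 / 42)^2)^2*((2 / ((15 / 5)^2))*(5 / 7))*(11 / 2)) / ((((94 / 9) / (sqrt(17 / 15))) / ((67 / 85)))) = 12005822125*sqrt(255) / 104422294368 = 1.84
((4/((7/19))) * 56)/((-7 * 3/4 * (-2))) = 1216/21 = 57.90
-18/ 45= -2/ 5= -0.40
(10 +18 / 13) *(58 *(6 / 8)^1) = 6438 / 13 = 495.23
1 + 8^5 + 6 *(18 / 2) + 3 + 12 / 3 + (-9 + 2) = 32823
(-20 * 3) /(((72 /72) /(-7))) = 420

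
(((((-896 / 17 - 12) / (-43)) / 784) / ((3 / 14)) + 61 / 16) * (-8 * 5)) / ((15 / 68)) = -1877222 / 2709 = -692.96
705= 705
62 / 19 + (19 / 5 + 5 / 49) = 33354 / 4655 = 7.17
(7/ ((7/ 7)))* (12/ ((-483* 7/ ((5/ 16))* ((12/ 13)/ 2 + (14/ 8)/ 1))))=-13/ 3703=-0.00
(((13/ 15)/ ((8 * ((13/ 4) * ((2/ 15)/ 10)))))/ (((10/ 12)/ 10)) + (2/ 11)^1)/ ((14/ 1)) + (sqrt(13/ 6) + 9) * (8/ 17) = 4 * sqrt(78)/ 51 + 8366/ 1309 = 7.08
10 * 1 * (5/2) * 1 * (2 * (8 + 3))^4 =5856400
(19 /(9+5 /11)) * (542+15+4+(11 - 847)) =-57475 /104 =-552.64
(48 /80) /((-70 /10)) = -3 /35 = -0.09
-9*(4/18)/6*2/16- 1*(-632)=15167/24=631.96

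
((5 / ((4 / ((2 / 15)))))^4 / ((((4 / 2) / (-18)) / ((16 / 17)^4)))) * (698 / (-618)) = 1429504 / 232271901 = 0.01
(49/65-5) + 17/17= -211/65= -3.25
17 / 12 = 1.42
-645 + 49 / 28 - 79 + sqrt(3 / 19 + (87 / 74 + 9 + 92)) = -2889 / 4 + sqrt(202296686) / 1406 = -712.13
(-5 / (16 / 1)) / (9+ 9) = -5 / 288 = -0.02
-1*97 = -97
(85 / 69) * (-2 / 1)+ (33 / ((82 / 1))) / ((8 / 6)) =-48929 / 22632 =-2.16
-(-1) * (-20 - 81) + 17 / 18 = -1801 / 18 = -100.06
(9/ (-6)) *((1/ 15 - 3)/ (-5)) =-22/ 25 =-0.88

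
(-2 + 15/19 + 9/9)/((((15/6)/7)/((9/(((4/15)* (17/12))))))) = -4536/323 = -14.04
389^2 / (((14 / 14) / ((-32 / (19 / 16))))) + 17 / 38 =-154952687 / 38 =-4077702.29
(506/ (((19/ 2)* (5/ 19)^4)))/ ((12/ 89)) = 154444103/ 1875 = 82370.19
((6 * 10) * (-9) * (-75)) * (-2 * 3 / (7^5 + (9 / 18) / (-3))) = -1458000 / 100841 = -14.46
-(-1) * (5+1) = 6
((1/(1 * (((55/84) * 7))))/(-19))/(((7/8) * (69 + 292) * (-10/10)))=96/2640715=0.00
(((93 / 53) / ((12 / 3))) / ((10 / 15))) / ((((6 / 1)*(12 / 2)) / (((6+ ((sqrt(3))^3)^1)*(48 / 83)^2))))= 6696*sqrt(3) / 365117+ 13392 / 365117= 0.07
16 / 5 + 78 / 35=38 / 7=5.43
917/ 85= 10.79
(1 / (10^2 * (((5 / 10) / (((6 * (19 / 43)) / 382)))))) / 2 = 57 / 821300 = 0.00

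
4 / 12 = 0.33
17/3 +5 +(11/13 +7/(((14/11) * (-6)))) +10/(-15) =1549/156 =9.93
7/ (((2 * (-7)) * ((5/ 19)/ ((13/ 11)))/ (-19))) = 4693/ 110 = 42.66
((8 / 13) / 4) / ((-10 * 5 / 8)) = -8 / 325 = -0.02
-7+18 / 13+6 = 5 / 13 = 0.38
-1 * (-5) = 5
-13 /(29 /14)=-182 /29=-6.28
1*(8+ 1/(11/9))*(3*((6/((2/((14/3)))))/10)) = 2037/55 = 37.04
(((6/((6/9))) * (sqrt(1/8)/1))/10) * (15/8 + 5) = 2.19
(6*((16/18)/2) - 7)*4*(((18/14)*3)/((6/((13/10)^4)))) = -1113879/35000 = -31.83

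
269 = 269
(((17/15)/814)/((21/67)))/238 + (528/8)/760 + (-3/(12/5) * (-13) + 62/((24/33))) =3464368967/34102530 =101.59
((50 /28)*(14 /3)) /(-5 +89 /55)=-1375 /558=-2.46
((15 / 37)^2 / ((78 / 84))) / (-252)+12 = 427103 / 35594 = 12.00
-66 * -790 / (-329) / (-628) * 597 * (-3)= -23345685 / 51653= -451.97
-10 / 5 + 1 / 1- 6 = -7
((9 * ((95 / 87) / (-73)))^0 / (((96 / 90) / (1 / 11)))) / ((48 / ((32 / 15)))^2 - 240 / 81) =81 / 478324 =0.00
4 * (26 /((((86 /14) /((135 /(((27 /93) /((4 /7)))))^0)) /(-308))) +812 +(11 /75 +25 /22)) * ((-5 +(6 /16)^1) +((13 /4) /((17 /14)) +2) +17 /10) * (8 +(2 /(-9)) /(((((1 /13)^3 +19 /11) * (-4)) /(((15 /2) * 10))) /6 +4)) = -69921715107725597 /2562098154000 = -27290.80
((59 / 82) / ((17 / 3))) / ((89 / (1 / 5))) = 177 / 620330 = 0.00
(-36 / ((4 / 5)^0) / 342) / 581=-2 / 11039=-0.00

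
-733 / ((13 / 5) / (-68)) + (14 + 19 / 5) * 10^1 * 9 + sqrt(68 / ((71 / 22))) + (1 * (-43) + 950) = 2 * sqrt(26554) / 71 + 281837 / 13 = 21684.36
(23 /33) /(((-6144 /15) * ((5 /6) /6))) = -69 /5632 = -0.01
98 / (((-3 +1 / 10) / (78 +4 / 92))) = -1759100 / 667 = -2637.33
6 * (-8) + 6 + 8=-34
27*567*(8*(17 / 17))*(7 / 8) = 107163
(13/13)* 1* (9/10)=9/10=0.90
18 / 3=6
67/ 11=6.09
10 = 10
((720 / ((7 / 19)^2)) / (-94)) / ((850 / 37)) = -480852 / 195755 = -2.46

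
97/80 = 1.21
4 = 4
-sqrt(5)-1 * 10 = -10-sqrt(5) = -12.24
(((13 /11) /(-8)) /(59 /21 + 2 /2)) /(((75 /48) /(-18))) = 2457 /5500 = 0.45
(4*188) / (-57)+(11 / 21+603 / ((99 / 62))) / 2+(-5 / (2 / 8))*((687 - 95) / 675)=62548397 / 395010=158.35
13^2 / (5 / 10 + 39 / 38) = 3211 / 29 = 110.72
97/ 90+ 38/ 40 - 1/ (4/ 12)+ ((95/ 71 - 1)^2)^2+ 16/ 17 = -279775027/ 15551948772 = -0.02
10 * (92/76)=12.11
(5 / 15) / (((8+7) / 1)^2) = 1 / 675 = 0.00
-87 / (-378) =29 / 126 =0.23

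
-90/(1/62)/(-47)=5580/47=118.72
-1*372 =-372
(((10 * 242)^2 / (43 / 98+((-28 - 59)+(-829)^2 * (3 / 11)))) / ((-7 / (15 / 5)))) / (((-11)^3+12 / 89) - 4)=80267818400 / 7997641379141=0.01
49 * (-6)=-294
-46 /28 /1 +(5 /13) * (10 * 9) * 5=31201 /182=171.43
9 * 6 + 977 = 1031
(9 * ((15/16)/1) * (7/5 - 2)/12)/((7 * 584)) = -27/261632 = -0.00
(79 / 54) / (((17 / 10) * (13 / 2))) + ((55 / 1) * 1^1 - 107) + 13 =-231923 / 5967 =-38.87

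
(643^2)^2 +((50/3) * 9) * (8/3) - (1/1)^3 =170940076000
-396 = -396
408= 408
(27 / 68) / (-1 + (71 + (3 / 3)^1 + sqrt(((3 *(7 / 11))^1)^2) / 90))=4455 / 796858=0.01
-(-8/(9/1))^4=-4096/6561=-0.62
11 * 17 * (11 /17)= 121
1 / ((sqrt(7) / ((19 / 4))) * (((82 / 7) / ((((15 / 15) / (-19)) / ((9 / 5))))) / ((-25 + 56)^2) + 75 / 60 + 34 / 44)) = 1004245 * sqrt(7) / 2376547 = 1.12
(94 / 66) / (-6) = -47 / 198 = -0.24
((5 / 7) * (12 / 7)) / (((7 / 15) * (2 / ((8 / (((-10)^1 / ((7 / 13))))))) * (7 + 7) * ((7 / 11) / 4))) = -7920 / 31213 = -0.25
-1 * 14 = -14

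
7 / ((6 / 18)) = 21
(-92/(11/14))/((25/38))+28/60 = -146447/825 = -177.51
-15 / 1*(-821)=12315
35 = 35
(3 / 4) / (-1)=-3 / 4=-0.75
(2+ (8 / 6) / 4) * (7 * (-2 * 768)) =-25088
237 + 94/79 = 18817/79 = 238.19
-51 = -51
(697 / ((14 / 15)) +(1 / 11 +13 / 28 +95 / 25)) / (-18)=-165251 / 3960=-41.73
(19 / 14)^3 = 6859 / 2744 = 2.50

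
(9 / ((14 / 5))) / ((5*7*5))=9 / 490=0.02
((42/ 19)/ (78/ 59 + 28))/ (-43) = -1239/ 706705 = -0.00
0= 0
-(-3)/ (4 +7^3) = 3/ 347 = 0.01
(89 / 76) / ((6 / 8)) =89 / 57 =1.56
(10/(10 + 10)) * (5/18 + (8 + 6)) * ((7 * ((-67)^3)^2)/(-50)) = -162734629522031/1800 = -90408127512.24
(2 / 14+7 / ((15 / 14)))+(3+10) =2066 / 105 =19.68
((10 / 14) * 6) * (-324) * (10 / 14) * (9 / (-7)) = 437400 / 343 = 1275.22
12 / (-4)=-3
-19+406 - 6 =381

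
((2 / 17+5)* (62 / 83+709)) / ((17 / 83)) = 17733.85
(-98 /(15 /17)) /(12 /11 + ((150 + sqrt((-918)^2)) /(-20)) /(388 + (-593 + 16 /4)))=-1227842 /14997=-81.87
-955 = -955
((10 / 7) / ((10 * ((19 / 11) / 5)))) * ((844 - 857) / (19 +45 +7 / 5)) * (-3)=3575 / 14497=0.25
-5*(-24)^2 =-2880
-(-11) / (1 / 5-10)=-55 / 49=-1.12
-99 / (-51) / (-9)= -11 / 51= -0.22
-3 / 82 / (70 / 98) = -21 / 410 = -0.05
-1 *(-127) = 127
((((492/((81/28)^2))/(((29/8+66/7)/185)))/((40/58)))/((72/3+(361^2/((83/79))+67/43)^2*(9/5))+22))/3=34887388432960/2399266162174315887981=0.00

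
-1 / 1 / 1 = -1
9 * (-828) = -7452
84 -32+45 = 97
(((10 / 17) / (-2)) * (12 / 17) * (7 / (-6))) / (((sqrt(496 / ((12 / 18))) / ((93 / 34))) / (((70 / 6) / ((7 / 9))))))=0.36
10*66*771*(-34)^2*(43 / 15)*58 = 97805063136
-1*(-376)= 376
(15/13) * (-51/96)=-255/416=-0.61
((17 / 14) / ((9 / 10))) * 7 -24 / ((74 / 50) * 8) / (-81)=9460 / 999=9.47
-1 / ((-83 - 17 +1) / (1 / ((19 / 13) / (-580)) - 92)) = -1032 / 209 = -4.94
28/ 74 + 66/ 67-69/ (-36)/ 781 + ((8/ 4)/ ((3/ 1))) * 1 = 47223169/ 23233188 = 2.03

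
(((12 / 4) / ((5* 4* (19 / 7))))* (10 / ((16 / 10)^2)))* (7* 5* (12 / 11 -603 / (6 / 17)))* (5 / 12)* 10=-302728125 / 5632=-53751.44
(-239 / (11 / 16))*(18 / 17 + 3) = -1410.99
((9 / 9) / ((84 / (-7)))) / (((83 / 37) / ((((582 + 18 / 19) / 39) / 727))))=-2627 / 3439437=-0.00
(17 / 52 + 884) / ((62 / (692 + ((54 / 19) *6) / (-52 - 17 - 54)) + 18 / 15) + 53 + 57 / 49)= 30360492610 / 1903794477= 15.95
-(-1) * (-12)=-12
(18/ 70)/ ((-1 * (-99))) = 1/ 385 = 0.00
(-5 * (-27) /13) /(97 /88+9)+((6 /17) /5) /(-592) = 298866129 /290774120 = 1.03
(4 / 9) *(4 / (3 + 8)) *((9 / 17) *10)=160 / 187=0.86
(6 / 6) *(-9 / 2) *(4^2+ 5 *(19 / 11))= -2439 / 22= -110.86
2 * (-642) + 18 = -1266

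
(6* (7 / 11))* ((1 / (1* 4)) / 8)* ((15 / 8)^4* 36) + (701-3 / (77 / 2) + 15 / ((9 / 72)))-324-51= 629537899 / 1261568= 499.01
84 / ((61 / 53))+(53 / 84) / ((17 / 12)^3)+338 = 862647922 / 2097851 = 411.21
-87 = -87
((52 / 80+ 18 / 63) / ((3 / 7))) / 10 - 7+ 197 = 114131 / 600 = 190.22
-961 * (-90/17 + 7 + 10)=-11249.35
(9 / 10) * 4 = 18 / 5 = 3.60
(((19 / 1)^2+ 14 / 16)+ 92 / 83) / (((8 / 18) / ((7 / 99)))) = 153377 / 2656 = 57.75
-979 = -979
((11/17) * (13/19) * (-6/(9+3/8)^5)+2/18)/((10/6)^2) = 28379300227/709716796875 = 0.04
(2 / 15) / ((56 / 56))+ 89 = 89.13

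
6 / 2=3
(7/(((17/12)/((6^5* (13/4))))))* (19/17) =40334112/289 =139564.40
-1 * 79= -79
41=41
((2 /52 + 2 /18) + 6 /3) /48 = 503 /11232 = 0.04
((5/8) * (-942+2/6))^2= 199515625/576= 346381.29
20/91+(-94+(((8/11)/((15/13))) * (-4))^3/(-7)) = -5342843986/58397625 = -91.49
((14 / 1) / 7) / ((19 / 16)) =32 / 19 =1.68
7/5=1.40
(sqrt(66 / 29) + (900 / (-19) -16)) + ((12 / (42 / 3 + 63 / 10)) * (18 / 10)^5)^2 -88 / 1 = -8136367452956 / 305848046875 + sqrt(1914) / 29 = -25.09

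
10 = 10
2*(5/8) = 5/4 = 1.25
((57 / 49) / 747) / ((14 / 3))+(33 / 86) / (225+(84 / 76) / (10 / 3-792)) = 2404612697 / 1179232726098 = 0.00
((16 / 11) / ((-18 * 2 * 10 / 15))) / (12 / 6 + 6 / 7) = -7 / 330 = -0.02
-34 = -34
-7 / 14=-1 / 2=-0.50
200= 200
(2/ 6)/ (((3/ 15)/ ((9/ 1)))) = 15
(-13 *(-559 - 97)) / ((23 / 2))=17056 / 23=741.57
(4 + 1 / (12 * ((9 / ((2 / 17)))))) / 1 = 4.00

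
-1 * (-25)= 25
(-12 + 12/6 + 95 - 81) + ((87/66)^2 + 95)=48757/484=100.74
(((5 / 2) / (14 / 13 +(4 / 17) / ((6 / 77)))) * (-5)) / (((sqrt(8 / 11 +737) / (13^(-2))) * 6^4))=-85 * sqrt(89265) / 49511419776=-0.00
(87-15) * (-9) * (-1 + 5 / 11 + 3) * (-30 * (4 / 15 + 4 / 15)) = 279936 / 11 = 25448.73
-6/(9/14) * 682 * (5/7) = -13640/3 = -4546.67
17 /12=1.42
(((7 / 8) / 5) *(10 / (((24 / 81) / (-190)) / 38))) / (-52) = 341145 / 416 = 820.06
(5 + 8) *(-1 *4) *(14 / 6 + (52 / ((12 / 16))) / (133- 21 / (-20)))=-1192204 / 8043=-148.23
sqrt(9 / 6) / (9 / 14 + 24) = 0.05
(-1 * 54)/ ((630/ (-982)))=2946/ 35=84.17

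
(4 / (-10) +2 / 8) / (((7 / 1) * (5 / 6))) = -9 / 350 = -0.03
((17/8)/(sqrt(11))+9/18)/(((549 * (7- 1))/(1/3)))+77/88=17 * sqrt(11)/869616+34589/39528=0.88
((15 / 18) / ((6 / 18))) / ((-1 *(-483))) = 5 / 966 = 0.01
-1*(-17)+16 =33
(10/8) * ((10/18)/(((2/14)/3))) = 175/12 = 14.58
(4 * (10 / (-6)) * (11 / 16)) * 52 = -715 / 3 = -238.33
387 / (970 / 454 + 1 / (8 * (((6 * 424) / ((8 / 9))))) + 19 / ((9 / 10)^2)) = 6034172112 / 399056761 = 15.12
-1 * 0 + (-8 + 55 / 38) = -249 / 38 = -6.55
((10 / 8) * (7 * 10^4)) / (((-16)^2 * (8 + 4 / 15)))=41.35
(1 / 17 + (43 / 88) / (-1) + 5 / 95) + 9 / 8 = 2657 / 3553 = 0.75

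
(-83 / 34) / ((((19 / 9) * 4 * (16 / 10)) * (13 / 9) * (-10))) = 6723 / 537472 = 0.01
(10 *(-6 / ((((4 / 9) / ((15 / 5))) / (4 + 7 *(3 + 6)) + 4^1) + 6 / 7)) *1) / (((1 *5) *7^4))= -10854 / 10553081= -0.00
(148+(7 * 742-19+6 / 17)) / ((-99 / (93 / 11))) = -454.61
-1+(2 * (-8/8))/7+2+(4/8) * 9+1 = 87/14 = 6.21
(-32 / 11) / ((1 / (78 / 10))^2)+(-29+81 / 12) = -219163 / 1100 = -199.24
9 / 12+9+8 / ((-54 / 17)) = 781 / 108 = 7.23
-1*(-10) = 10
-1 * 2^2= -4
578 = 578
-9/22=-0.41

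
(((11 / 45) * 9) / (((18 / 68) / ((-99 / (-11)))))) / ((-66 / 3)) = -17 / 5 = -3.40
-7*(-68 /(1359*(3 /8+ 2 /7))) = 26656 /50283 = 0.53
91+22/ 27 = 2479/ 27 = 91.81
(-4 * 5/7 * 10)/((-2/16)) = 1600/7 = 228.57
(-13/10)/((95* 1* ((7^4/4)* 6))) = -13/3421425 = -0.00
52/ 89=0.58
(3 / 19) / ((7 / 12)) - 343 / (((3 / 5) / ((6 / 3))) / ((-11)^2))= -55198882 / 399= -138343.06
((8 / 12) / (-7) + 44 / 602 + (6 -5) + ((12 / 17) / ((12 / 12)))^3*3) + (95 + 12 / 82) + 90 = 34046801020 / 181893999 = 187.18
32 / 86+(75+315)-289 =4359 / 43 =101.37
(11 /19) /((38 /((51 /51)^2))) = 11 /722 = 0.02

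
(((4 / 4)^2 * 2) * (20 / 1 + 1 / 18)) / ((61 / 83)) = 54.58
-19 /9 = -2.11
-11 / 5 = -2.20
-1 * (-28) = 28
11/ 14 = 0.79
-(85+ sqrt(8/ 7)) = -85 - 2 * sqrt(14)/ 7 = -86.07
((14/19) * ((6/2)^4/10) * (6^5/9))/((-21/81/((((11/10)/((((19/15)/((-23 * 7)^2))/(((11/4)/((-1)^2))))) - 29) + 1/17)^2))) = -1509457763268088121601/19822510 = -76148669531158.67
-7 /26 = -0.27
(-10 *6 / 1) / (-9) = 6.67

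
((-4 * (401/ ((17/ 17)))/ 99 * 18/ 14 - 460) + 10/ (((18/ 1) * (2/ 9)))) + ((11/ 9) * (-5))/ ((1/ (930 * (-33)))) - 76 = 28797333/ 154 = 186995.67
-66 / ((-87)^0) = -66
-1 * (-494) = 494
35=35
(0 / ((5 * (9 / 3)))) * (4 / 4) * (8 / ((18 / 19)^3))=0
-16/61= -0.26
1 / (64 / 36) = 9 / 16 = 0.56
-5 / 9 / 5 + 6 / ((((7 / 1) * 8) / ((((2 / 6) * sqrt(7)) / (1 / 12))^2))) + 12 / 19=2141 / 171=12.52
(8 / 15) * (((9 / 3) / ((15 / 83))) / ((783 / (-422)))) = -280208 / 58725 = -4.77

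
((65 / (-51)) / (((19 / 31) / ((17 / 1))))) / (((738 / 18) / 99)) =-66495 / 779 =-85.36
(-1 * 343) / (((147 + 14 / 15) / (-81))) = 59535 / 317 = 187.81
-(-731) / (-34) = -43 / 2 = -21.50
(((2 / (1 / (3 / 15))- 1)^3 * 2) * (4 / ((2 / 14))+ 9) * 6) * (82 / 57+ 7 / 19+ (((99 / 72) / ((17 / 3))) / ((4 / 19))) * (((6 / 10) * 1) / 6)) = -595462941 / 3230000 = -184.35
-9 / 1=-9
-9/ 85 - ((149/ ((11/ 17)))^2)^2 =-3499126834885054/ 1244485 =-2811706717.95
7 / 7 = 1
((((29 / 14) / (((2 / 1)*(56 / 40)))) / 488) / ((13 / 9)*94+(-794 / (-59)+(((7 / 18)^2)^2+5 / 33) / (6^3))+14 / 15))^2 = 111161140319195139690000 / 1090768301651785856304917571155569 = 0.00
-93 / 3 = -31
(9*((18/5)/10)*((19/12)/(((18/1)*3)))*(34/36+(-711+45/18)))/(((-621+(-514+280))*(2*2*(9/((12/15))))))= 796/455625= 0.00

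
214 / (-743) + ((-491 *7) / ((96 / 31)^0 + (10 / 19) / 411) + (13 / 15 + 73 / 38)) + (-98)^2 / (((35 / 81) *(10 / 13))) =60230593992017 / 2365303350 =25464.22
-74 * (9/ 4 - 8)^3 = 450179/ 32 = 14068.09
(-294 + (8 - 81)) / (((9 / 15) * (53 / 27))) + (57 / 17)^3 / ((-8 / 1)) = -316.32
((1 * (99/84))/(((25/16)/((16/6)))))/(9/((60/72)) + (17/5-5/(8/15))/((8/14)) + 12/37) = 416768/138425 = 3.01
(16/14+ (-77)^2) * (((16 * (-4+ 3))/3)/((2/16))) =-1771136/7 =-253019.43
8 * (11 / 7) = 12.57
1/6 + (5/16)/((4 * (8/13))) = 451/1536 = 0.29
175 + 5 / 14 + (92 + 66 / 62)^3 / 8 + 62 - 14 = 168460154703 / 1668296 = 100977.38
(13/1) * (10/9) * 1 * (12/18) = 260/27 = 9.63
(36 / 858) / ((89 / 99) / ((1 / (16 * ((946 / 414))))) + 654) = 5589 / 91493831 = 0.00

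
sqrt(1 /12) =sqrt(3) /6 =0.29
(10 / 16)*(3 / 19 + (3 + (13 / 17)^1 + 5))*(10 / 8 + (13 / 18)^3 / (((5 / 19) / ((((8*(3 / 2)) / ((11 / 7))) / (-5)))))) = -32786287 / 6279120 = -5.22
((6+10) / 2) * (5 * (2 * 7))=560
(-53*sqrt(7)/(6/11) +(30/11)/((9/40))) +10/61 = -244.79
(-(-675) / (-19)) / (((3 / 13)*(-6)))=975 / 38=25.66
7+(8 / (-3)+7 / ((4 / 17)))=409 / 12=34.08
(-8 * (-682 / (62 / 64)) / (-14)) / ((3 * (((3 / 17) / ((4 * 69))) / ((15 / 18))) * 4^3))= -172040 / 63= -2730.79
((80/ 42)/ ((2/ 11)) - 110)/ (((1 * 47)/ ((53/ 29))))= -110770/ 28623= -3.87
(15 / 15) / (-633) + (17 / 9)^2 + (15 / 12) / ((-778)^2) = 147573166927 / 41379635376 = 3.57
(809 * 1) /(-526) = -809 /526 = -1.54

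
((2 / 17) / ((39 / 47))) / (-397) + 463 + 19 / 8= 979933801 / 2105688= 465.37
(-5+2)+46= 43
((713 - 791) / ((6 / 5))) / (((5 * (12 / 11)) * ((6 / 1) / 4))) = -143 / 18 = -7.94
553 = 553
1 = 1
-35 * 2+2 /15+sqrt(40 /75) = -1048 /15+2 * sqrt(30) /15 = -69.14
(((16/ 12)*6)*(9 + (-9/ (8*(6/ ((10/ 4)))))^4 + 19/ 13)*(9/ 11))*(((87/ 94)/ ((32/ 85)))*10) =47674831009275/ 28189917184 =1691.20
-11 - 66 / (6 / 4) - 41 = -96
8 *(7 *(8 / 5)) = 448 / 5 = 89.60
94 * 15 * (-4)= -5640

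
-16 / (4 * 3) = -4 / 3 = -1.33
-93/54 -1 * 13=-14.72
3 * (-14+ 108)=282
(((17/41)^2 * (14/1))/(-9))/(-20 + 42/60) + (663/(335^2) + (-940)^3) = -272170284175715284789/327685440825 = -830583999.98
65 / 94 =0.69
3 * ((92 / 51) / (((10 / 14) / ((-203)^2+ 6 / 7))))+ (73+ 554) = 26592443 / 85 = 312852.27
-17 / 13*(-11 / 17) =11 / 13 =0.85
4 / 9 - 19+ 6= -113 / 9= -12.56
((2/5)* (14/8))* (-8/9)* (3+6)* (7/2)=-98/5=-19.60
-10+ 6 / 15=-48 / 5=-9.60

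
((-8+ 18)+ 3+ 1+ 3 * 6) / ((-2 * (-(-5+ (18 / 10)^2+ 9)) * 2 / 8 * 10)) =160 / 181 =0.88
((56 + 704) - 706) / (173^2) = 54 / 29929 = 0.00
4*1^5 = 4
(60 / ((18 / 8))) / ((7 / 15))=400 / 7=57.14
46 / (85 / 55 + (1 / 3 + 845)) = 1518 / 27947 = 0.05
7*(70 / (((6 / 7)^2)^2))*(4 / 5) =117649 / 162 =726.23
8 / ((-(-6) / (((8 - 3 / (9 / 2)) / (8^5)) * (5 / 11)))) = 5 / 36864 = 0.00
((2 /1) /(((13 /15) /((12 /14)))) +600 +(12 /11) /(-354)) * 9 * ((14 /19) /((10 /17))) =5439461814 /801515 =6786.48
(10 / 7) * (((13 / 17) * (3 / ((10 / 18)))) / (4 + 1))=702 / 595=1.18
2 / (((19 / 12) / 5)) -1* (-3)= 177 / 19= 9.32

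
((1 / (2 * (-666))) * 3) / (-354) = 1 / 157176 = 0.00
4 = 4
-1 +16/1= 15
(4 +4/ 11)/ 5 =48/ 55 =0.87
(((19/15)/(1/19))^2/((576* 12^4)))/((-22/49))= -6385729/59122483200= -0.00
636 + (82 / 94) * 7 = 30179 / 47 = 642.11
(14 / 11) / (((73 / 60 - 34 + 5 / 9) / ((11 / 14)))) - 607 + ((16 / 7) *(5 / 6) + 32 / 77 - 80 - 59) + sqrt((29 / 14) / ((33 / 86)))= -996595370 / 1340031 + sqrt(288057) / 231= -741.39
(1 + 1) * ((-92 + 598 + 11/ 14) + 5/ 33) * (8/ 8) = 234205/ 231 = 1013.87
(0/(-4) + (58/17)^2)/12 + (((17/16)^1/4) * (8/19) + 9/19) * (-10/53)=3001733/3492276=0.86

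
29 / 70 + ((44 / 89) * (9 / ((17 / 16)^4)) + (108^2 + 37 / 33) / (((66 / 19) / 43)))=40912944750430982 / 283322859435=144403.97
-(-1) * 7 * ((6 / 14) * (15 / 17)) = 45 / 17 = 2.65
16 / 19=0.84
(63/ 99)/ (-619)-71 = -483446/ 6809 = -71.00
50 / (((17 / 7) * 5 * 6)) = 35 / 51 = 0.69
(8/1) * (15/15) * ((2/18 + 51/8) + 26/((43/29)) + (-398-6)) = -1176415/387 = -3039.83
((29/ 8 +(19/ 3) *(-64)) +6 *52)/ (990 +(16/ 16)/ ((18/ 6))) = -2153/ 23768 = -0.09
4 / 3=1.33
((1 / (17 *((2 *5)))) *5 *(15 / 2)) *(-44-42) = -645 / 34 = -18.97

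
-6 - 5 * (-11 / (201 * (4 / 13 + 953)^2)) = -185225248199 / 30870876249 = -6.00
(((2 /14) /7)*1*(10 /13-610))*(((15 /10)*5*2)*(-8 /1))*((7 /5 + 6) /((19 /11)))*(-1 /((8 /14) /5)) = -55930.13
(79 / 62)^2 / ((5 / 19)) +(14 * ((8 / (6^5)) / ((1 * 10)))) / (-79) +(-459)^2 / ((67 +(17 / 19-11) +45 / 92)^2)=65105169347440898456 / 928088176996144665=70.15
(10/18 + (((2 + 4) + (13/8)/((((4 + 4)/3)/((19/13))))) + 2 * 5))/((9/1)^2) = 10049/46656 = 0.22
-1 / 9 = -0.11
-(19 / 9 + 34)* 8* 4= -1155.56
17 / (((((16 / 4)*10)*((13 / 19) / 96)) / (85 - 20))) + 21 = 3897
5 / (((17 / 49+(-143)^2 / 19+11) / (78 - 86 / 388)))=14047859 / 39287522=0.36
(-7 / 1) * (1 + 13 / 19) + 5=-129 / 19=-6.79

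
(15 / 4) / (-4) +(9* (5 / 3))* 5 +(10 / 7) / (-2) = 73.35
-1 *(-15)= 15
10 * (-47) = -470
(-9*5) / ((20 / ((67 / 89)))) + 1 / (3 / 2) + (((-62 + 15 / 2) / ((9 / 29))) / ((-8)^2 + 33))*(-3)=152083 / 34532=4.40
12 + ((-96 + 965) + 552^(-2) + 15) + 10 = 276061825/304704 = 906.00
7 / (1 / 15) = 105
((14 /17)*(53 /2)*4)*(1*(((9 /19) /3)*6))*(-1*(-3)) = 80136 /323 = 248.10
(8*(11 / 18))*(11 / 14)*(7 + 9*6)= 14762 / 63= 234.32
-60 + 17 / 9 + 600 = 4877 / 9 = 541.89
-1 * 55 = -55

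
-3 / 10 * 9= -27 / 10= -2.70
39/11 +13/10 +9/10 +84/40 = 863/110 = 7.85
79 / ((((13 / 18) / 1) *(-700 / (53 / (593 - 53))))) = -4187 / 273000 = -0.02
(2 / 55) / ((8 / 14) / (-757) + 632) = 5299 / 92096510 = 0.00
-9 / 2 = -4.50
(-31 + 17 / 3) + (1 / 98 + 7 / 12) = -4849 / 196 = -24.74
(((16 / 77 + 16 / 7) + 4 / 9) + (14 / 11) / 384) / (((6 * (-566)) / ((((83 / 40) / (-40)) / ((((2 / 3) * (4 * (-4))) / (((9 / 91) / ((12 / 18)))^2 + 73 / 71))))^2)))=-5481899110535872198019 / 242650143260394953134571520000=-0.00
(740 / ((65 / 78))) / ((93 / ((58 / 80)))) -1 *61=-8382 / 155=-54.08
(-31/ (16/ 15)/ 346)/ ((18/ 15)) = -775/ 11072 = -0.07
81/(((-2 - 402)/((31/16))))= -2511/6464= -0.39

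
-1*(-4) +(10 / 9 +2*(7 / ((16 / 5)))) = 683 / 72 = 9.49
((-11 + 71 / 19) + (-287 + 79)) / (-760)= 409 / 1444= 0.28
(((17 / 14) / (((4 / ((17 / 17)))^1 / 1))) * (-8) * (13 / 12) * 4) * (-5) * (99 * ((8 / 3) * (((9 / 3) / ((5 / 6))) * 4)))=1400256 / 7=200036.57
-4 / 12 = -1 / 3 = -0.33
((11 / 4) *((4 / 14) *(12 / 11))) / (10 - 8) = 0.43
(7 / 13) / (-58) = -0.01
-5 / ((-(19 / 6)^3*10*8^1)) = 27 / 13718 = 0.00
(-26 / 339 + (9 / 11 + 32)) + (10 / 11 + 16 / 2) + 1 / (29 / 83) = 4813642 / 108141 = 44.51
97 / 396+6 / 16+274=217499 / 792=274.62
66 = 66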